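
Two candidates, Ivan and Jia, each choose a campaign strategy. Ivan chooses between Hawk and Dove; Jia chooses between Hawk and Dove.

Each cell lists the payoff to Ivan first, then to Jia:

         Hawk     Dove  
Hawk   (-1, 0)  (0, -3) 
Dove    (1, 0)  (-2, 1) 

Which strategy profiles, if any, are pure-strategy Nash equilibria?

none

(Hawk, Hawk): Ivan prefers Dove (1 > -1) — not an equilibrium.
(Hawk, Dove): Jia prefers Hawk (0 > -3) — not an equilibrium.
(Dove, Hawk): Jia prefers Dove (1 > 0) — not an equilibrium.
(Dove, Dove): Ivan prefers Hawk (0 > -2) — not an equilibrium.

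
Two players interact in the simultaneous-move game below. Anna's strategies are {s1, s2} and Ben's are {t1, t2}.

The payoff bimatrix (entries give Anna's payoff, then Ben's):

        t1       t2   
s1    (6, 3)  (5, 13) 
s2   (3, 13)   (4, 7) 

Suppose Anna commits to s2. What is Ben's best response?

t1

Against s2, Ben earns 13 from t1 and 7 from t2.
So t1 is the best response.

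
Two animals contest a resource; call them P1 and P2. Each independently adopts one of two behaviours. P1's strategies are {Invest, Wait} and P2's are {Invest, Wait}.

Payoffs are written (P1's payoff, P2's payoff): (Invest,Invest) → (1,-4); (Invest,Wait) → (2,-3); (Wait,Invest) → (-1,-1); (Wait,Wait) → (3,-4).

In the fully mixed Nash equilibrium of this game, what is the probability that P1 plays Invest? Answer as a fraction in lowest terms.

3/4

Let r be the probability that P1 plays Invest. In a completely mixed equilibrium, P2 must be indifferent between Invest and Wait.
P2's expected payoff from Invest is −4r − (1−r); from Wait it is −3r − 4(1−r).
Setting these equal: −3r − 1 = r − 4, so r = 3/4.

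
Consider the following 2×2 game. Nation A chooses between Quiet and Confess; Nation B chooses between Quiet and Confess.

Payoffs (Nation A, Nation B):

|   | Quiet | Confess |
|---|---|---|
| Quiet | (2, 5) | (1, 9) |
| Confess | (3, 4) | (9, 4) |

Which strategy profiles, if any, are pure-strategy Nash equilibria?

(Confess, Quiet) and (Confess, Confess)

(Quiet, Quiet): Nation A prefers Confess (3 > 2); Nation B prefers Confess (9 > 5) — not an equilibrium.
(Quiet, Confess): Nation A prefers Confess (9 > 1) — not an equilibrium.
(Confess, Quiet): Nation A gets 3 ≥ 2 from Quiet, and Nation B gets 4 ≥ 4 from Confess — Nash equilibrium.
(Confess, Confess): Nation A gets 9 ≥ 1 from Quiet, and Nation B gets 4 ≥ 4 from Quiet — Nash equilibrium.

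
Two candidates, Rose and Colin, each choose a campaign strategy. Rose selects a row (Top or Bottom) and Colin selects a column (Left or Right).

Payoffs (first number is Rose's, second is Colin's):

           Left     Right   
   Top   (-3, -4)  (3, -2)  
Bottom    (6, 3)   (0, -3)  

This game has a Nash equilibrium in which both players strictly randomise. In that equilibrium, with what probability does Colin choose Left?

Let c be the probability that Colin plays Left. In a completely mixed equilibrium, Rose must be indifferent between Top and Bottom.
Rose's expected payoff from Top is −3c + 3(1−c); from Bottom it is 6c.
Setting these equal: −6c + 3 = 6c, so c = 1/4.

1/4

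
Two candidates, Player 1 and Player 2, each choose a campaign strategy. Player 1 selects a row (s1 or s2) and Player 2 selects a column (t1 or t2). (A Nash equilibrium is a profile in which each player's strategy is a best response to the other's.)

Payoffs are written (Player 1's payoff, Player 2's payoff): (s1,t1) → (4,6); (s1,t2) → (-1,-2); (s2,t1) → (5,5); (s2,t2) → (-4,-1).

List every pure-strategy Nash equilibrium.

(s1, t1): Player 1 prefers s2 (5 > 4) — not an equilibrium.
(s1, t2): Player 2 prefers t1 (6 > -2) — not an equilibrium.
(s2, t1): Player 1 gets 5 ≥ 4 from s1, and Player 2 gets 5 ≥ -1 from t2 — Nash equilibrium.
(s2, t2): Player 1 prefers s1 (-1 > -4); Player 2 prefers t1 (5 > -1) — not an equilibrium.

(s2, t1)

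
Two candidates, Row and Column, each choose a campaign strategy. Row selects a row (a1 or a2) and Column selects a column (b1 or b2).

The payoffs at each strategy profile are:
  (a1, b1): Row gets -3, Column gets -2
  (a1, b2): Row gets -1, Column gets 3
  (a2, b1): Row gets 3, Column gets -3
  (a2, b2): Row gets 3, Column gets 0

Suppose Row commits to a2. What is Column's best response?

b2

Against a2, Column earns -3 from b1 and 0 from b2.
So b2 is the best response.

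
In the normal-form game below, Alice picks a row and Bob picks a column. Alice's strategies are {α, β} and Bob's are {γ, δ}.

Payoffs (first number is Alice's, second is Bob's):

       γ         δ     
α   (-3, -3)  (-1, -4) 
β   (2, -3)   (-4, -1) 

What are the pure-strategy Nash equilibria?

(α, γ): Alice prefers β (2 > -3) — not an equilibrium.
(α, δ): Bob prefers γ (-3 > -4) — not an equilibrium.
(β, γ): Bob prefers δ (-1 > -3) — not an equilibrium.
(β, δ): Alice prefers α (-1 > -4) — not an equilibrium.

none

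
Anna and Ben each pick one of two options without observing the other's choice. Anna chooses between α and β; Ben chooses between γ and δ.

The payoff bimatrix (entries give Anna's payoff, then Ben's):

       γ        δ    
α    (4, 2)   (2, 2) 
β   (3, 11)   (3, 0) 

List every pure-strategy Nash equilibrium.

(α, γ): Anna gets 4 ≥ 3 from β, and Ben gets 2 ≥ 2 from δ — Nash equilibrium.
(α, δ): Anna prefers β (3 > 2) — not an equilibrium.
(β, γ): Anna prefers α (4 > 3) — not an equilibrium.
(β, δ): Ben prefers γ (11 > 0) — not an equilibrium.

(α, γ)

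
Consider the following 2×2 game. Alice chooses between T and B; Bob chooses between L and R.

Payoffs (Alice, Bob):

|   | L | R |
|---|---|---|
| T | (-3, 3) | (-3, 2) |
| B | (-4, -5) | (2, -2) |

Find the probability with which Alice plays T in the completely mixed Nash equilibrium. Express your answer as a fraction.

3/4

Let r be the probability that Alice plays T. In a completely mixed equilibrium, Bob must be indifferent between L and R.
Bob's expected payoff from L is 3r − 5(1−r); from R it is 2r − 2(1−r).
Setting these equal: 8r − 5 = 4r − 2, so r = 3/4.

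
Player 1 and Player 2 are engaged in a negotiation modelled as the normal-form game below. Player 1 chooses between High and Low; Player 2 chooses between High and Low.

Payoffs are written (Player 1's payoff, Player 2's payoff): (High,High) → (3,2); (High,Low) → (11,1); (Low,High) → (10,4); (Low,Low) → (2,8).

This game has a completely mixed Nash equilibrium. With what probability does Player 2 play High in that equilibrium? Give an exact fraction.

Let c be the probability that Player 2 plays High. In a completely mixed equilibrium, Player 1 must be indifferent between High and Low.
Player 1's expected payoff from High is 3c + 11(1−c); from Low it is 10c + 2(1−c).
Setting these equal: −8c + 11 = 8c + 2, so c = 9/16.

9/16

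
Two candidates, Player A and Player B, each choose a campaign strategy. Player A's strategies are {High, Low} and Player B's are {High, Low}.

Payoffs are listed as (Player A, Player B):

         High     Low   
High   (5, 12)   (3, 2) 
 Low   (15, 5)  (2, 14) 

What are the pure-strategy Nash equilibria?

none

(High, High): Player A prefers Low (15 > 5) — not an equilibrium.
(High, Low): Player B prefers High (12 > 2) — not an equilibrium.
(Low, High): Player B prefers Low (14 > 5) — not an equilibrium.
(Low, Low): Player A prefers High (3 > 2) — not an equilibrium.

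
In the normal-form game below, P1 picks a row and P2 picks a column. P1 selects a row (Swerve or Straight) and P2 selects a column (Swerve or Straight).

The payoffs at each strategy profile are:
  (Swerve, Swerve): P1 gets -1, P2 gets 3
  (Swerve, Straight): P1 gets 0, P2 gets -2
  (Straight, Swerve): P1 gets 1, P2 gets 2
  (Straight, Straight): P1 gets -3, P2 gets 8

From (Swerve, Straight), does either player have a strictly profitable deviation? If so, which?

P2

P1 at (Swerve, Straight) earns 0; deviating to Straight yields -3 — not better.
P2 earns -2; deviating to Swerve yields 3 — a strict improvement.
Only P2 has a strictly profitable deviation.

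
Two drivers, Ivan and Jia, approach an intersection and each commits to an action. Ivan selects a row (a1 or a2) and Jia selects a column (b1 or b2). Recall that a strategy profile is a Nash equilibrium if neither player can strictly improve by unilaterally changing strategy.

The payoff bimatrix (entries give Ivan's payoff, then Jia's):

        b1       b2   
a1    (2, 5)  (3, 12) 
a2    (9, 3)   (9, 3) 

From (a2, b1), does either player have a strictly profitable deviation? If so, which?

Ivan at (a2, b1) earns 9; deviating to a1 yields 2 — not better.
Jia earns 3; deviating to b2 yields 3 — not better.
Neither player can strictly improve; the profile is a Nash equilibrium.

Neither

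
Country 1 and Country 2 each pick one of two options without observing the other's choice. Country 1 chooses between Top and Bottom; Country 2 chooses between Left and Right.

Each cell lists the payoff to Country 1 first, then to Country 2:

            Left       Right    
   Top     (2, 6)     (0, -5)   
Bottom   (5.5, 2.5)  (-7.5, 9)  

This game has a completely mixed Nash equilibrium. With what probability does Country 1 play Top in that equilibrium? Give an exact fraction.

13/35

Let x be the probability that Country 1 plays Top. In a completely mixed equilibrium, Country 2 must be indifferent between Left and Right.
Country 2's expected payoff from Left is 6x + 2.5(1−x); from Right it is −5x + 9(1−x).
Setting these equal: 3.5x + 2.5 = −14x + 9, so x = 13/35.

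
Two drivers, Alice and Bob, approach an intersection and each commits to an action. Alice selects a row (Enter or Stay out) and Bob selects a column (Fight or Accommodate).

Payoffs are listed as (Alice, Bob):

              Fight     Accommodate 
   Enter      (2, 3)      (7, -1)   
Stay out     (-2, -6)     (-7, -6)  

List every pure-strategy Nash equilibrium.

(Enter, Fight)

(Enter, Fight): Alice gets 2 ≥ -2 from Stay out, and Bob gets 3 ≥ -1 from Accommodate — Nash equilibrium.
(Enter, Accommodate): Bob prefers Fight (3 > -1) — not an equilibrium.
(Stay out, Fight): Alice prefers Enter (2 > -2) — not an equilibrium.
(Stay out, Accommodate): Alice prefers Enter (7 > -7) — not an equilibrium.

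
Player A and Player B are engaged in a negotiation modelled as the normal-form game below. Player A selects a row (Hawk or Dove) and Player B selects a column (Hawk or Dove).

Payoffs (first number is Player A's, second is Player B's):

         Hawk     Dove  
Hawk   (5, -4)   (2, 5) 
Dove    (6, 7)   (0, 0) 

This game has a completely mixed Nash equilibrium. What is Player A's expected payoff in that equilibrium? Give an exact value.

4

First find q, the probability Player B plays Hawk, from Player A's indifference between Hawk and Dove: 5q + 2(1−q) = 6q, giving q = 2/3.
Since Player A is indifferent in equilibrium, Player A's expected payoff equals the payoff from either row against (2/3, 1/3). Using Hawk: 5(2/3) + 2(1/3) = 4.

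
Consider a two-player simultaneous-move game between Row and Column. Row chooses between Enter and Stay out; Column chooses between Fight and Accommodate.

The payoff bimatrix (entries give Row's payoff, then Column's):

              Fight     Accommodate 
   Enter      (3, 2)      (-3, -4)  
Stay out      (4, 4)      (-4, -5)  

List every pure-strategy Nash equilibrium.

(Stay out, Fight)

(Enter, Fight): Row prefers Stay out (4 > 3) — not an equilibrium.
(Enter, Accommodate): Column prefers Fight (2 > -4) — not an equilibrium.
(Stay out, Fight): Row gets 4 ≥ 3 from Enter, and Column gets 4 ≥ -5 from Accommodate — Nash equilibrium.
(Stay out, Accommodate): Row prefers Enter (-3 > -4); Column prefers Fight (4 > -5) — not an equilibrium.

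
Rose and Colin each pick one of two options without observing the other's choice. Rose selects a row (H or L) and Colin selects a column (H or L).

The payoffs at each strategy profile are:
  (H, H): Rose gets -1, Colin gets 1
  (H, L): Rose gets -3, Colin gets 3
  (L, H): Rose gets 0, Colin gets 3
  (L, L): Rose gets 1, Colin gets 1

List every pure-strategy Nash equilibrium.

(H, H): Rose prefers L (0 > -1); Colin prefers L (3 > 1) — not an equilibrium.
(H, L): Rose prefers L (1 > -3) — not an equilibrium.
(L, H): Rose gets 0 ≥ -1 from H, and Colin gets 3 ≥ 1 from L — Nash equilibrium.
(L, L): Colin prefers H (3 > 1) — not an equilibrium.

(L, H)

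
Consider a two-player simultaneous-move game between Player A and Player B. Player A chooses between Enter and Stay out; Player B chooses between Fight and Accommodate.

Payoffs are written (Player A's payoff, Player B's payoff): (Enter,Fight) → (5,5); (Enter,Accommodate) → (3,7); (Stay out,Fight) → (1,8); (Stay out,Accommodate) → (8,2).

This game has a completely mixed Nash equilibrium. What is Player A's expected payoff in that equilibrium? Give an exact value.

First find q, the probability Player B plays Fight, from Player A's indifference between Enter and Stay out: 5q + 3(1−q) = q + 8(1−q), giving q = 5/9.
Since Player A is indifferent in equilibrium, Player A's expected payoff equals the payoff from either row against (5/9, 4/9). Using Enter: 5(5/9) + 3(4/9) = 37/9.

37/9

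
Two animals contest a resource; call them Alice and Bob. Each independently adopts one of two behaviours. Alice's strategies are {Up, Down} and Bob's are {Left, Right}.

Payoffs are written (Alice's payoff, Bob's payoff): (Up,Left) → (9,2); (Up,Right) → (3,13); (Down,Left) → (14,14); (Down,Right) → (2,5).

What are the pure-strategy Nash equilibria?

(Up, Right) and (Down, Left)

(Up, Left): Alice prefers Down (14 > 9); Bob prefers Right (13 > 2) — not an equilibrium.
(Up, Right): Alice gets 3 ≥ 2 from Down, and Bob gets 13 ≥ 2 from Left — Nash equilibrium.
(Down, Left): Alice gets 14 ≥ 9 from Up, and Bob gets 14 ≥ 5 from Right — Nash equilibrium.
(Down, Right): Alice prefers Up (3 > 2); Bob prefers Left (14 > 5) — not an equilibrium.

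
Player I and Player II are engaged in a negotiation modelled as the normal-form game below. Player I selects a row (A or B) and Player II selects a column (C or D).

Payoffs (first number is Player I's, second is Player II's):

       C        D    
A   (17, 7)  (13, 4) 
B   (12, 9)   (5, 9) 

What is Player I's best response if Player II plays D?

Against D, Player I earns 13 from A and 5 from B.
So A is the best response.

A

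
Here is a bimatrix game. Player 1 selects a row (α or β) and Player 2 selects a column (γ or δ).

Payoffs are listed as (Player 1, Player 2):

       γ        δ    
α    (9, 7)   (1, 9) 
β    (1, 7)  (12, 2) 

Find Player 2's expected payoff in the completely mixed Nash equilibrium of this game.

First find x, the probability Player 1 plays α, from Player 2's indifference between γ and δ: 7x + 7(1−x) = 9x + 2(1−x), giving x = 5/7.
Since Player 2 is indifferent in equilibrium, Player 2's expected payoff equals the payoff from either column against (5/7, 2/7). Using γ: 7(5/7) + 7(2/7) = 7.

7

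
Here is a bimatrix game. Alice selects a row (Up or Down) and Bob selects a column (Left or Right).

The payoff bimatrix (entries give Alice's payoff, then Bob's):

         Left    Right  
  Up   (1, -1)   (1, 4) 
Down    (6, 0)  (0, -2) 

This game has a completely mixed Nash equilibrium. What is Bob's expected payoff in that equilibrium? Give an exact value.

First find p, the probability Alice plays Up, from Bob's indifference between Left and Right: −p = 4p − 2(1−p), giving p = 2/7.
Since Bob is indifferent in equilibrium, Bob's expected payoff equals the payoff from either column against (2/7, 5/7). Using Left: −(2/7) = -2/7.

-2/7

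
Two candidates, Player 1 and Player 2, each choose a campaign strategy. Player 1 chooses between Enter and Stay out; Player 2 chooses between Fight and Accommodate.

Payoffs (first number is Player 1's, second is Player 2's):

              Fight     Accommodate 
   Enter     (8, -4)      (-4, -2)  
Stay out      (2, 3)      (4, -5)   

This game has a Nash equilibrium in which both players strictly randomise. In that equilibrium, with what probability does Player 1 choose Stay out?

1/5

Let x be the probability that Player 1 plays Enter. In a completely mixed equilibrium, Player 2 must be indifferent between Fight and Accommodate.
Player 2's expected payoff from Fight is −4x + 3(1−x); from Accommodate it is −2x − 5(1−x).
Setting these equal: −7x + 3 = 3x − 5, so x = 4/5.
Therefore Player 1 plays Stay out with probability 1 − 4/5 = 1/5.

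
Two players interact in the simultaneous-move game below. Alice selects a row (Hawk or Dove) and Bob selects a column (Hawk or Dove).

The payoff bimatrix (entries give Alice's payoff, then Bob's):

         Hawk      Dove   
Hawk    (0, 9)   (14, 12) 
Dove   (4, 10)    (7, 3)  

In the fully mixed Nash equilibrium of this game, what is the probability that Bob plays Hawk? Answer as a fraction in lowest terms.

Let q be the probability that Bob plays Hawk. In a completely mixed equilibrium, Alice must be indifferent between Hawk and Dove.
Alice's expected payoff from Hawk is 14(1−q); from Dove it is 4q + 7(1−q).
Setting these equal: −14q + 14 = −3q + 7, so q = 7/11.

7/11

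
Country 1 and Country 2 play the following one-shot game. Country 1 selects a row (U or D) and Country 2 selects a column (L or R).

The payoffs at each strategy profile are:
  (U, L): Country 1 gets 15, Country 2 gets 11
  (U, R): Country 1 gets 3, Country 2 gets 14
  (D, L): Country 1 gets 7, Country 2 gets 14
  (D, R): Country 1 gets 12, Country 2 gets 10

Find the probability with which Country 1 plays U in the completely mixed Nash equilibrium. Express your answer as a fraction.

Let r be the probability that Country 1 plays U. In a completely mixed equilibrium, Country 2 must be indifferent between L and R.
Country 2's expected payoff from L is 11r + 14(1−r); from R it is 14r + 10(1−r).
Setting these equal: −3r + 14 = 4r + 10, so r = 4/7.

4/7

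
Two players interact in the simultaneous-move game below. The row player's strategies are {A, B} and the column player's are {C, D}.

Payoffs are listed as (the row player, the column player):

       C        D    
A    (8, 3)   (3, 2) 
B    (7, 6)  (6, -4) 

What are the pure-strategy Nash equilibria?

(A, C): the row player gets 8 ≥ 7 from B, and the column player gets 3 ≥ 2 from D — Nash equilibrium.
(A, D): the row player prefers B (6 > 3); the column player prefers C (3 > 2) — not an equilibrium.
(B, C): the row player prefers A (8 > 7) — not an equilibrium.
(B, D): the column player prefers C (6 > -4) — not an equilibrium.

(A, C)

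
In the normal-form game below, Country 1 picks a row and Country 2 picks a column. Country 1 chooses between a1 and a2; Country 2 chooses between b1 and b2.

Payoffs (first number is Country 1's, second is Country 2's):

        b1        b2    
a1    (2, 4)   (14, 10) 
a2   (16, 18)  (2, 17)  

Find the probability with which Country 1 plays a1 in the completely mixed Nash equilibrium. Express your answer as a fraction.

Let p be the probability that Country 1 plays a1. In a completely mixed equilibrium, Country 2 must be indifferent between b1 and b2.
Country 2's expected payoff from b1 is 4p + 18(1−p); from b2 it is 10p + 17(1−p).
Setting these equal: −14p + 18 = −7p + 17, so p = 1/7.

1/7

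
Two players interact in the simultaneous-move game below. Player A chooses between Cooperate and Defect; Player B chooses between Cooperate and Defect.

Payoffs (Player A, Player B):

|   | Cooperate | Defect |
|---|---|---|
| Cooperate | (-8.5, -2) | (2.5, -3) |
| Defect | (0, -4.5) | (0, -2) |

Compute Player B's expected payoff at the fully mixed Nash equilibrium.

-19/7

First find x, the probability Player A plays Cooperate, from Player B's indifference between Cooperate and Defect: −2x − 4.5(1−x) = −3x − 2(1−x), giving x = 5/7.
Since Player B is indifferent in equilibrium, Player B's expected payoff equals the payoff from either column against (5/7, 2/7). Using Cooperate: −2(5/7) − 4.5(2/7) = -19/7.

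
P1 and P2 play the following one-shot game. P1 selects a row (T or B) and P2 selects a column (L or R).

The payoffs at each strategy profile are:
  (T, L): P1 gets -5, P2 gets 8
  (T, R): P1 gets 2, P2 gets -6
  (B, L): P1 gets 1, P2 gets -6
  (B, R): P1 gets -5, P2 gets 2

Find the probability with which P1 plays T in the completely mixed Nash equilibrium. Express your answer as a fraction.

Let x be the probability that P1 plays T. In a completely mixed equilibrium, P2 must be indifferent between L and R.
P2's expected payoff from L is 8x − 6(1−x); from R it is −6x + 2(1−x).
Setting these equal: 14x − 6 = −8x + 2, so x = 4/11.

4/11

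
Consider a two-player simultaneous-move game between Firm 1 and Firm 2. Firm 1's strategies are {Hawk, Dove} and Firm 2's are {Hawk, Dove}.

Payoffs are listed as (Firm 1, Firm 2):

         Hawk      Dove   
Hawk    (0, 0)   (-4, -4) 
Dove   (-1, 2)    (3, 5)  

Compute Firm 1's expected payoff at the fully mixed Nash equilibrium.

First find q, the probability Firm 2 plays Hawk, from Firm 1's indifference between Hawk and Dove: −4(1−q) = −q + 3(1−q), giving q = 7/8.
Since Firm 1 is indifferent in equilibrium, Firm 1's expected payoff equals the payoff from either row against (7/8, 1/8). Using Hawk: −4(1/8) = -1/2.

-1/2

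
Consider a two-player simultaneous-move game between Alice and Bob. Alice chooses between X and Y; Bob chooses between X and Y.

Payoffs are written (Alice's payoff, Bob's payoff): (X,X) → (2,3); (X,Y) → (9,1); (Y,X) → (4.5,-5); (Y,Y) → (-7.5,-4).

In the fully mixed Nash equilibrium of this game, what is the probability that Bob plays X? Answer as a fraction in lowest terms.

Let q be the probability that Bob plays X. In a completely mixed equilibrium, Alice must be indifferent between X and Y.
Alice's expected payoff from X is 2q + 9(1−q); from Y it is 4.5q − 7.5(1−q).
Setting these equal: −7q + 9 = 12q − 7.5, so q = 33/38.

33/38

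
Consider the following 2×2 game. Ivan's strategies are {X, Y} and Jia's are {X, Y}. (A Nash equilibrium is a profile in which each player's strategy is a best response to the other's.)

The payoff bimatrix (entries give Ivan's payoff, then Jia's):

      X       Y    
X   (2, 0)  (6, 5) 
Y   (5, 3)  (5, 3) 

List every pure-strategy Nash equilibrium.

(X, Y) and (Y, X)

(X, X): Ivan prefers Y (5 > 2); Jia prefers Y (5 > 0) — not an equilibrium.
(X, Y): Ivan gets 6 ≥ 5 from Y, and Jia gets 5 ≥ 0 from X — Nash equilibrium.
(Y, X): Ivan gets 5 ≥ 2 from X, and Jia gets 3 ≥ 3 from Y — Nash equilibrium.
(Y, Y): Ivan prefers X (6 > 5) — not an equilibrium.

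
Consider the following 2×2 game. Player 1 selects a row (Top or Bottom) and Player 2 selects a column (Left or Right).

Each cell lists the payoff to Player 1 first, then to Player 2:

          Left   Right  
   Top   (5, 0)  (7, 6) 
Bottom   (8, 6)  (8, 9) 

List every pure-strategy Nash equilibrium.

(Top, Left): Player 1 prefers Bottom (8 > 5); Player 2 prefers Right (6 > 0) — not an equilibrium.
(Top, Right): Player 1 prefers Bottom (8 > 7) — not an equilibrium.
(Bottom, Left): Player 2 prefers Right (9 > 6) — not an equilibrium.
(Bottom, Right): Player 1 gets 8 ≥ 7 from Top, and Player 2 gets 9 ≥ 6 from Left — Nash equilibrium.

(Bottom, Right)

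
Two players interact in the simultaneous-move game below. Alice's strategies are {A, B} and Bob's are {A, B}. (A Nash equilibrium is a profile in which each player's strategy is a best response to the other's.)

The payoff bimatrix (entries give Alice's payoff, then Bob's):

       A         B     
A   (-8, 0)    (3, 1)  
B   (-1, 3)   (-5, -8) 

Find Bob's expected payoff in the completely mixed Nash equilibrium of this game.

First find p, the probability Alice plays A, from Bob's indifference between A and B: 3(1−p) = p − 8(1−p), giving p = 11/12.
Since Bob is indifferent in equilibrium, Bob's expected payoff equals the payoff from either column against (11/12, 1/12). Using A: 3(1/12) = 1/4.

1/4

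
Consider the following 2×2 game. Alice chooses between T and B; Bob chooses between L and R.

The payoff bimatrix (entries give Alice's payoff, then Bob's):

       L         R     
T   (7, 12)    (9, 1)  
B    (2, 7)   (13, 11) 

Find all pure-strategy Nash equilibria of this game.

(T, L) and (B, R)

(T, L): Alice gets 7 ≥ 2 from B, and Bob gets 12 ≥ 1 from R — Nash equilibrium.
(T, R): Alice prefers B (13 > 9); Bob prefers L (12 > 1) — not an equilibrium.
(B, L): Alice prefers T (7 > 2); Bob prefers R (11 > 7) — not an equilibrium.
(B, R): Alice gets 13 ≥ 9 from T, and Bob gets 11 ≥ 7 from L — Nash equilibrium.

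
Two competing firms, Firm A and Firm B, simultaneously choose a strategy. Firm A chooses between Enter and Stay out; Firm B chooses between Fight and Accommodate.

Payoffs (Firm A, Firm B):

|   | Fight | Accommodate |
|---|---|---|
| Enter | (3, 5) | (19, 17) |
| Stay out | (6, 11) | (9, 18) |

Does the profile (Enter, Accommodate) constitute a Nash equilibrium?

Yes

At (Enter, Accommodate), Firm A earns 19; switching to Stay out would give 9, so Firm A has no profitable deviation.
Firm B earns 17; switching to Fight would give 5, so Firm B has no profitable deviation.
Neither player can gain by a unilateral deviation, so this profile is a Nash equilibrium.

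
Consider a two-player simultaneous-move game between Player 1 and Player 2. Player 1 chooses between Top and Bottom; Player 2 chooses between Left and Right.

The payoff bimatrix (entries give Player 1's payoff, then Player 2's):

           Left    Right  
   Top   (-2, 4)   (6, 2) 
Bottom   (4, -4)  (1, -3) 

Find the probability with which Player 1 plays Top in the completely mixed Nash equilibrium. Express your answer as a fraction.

1/3

Let x be the probability that Player 1 plays Top. In a completely mixed equilibrium, Player 2 must be indifferent between Left and Right.
Player 2's expected payoff from Left is 4x − 4(1−x); from Right it is 2x − 3(1−x).
Setting these equal: 8x − 4 = 5x − 3, so x = 1/3.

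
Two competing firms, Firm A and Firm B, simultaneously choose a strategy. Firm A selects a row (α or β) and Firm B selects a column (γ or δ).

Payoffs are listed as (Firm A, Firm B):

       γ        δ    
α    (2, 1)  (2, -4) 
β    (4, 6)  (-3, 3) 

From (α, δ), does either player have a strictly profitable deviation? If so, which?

Firm B

Firm A at (α, δ) earns 2; deviating to β yields -3 — not better.
Firm B earns -4; deviating to γ yields 1 — a strict improvement.
Only Firm B has a strictly profitable deviation.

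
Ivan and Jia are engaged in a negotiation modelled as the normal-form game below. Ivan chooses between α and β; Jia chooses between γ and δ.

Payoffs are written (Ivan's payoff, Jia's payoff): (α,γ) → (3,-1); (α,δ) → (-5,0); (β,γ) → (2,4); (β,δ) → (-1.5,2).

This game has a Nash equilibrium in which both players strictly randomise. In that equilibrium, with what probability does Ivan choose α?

2/3

Let r be the probability that Ivan plays α. In a completely mixed equilibrium, Jia must be indifferent between γ and δ.
Jia's expected payoff from γ is −r + 4(1−r); from δ it is 2(1−r).
Setting these equal: −5r + 4 = −2r + 2, so r = 2/3.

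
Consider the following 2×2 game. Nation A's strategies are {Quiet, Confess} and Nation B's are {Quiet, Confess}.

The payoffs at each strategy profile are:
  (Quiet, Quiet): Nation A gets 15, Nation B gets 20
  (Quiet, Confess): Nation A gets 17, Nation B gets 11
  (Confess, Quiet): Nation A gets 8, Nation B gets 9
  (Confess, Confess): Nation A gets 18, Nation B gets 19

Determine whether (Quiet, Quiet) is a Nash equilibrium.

At (Quiet, Quiet), Nation A earns 15; switching to Confess would give 8, so Nation A has no profitable deviation.
Nation B earns 20; switching to Confess would give 11, so Nation B has no profitable deviation.
Neither player can gain by a unilateral deviation, so this profile is a Nash equilibrium.

Yes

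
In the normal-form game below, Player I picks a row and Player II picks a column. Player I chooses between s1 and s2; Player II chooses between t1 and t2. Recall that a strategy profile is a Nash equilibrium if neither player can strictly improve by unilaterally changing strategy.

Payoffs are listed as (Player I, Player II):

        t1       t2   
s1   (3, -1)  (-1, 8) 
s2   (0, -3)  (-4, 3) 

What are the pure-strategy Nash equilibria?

(s1, t1): Player II prefers t2 (8 > -1) — not an equilibrium.
(s1, t2): Player I gets -1 ≥ -4 from s2, and Player II gets 8 ≥ -1 from t1 — Nash equilibrium.
(s2, t1): Player I prefers s1 (3 > 0); Player II prefers t2 (3 > -3) — not an equilibrium.
(s2, t2): Player I prefers s1 (-1 > -4) — not an equilibrium.

(s1, t2)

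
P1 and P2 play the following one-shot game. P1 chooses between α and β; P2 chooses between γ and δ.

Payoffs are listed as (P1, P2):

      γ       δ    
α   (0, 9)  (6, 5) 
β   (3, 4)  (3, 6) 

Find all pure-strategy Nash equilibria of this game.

(α, γ): P1 prefers β (3 > 0) — not an equilibrium.
(α, δ): P2 prefers γ (9 > 5) — not an equilibrium.
(β, γ): P2 prefers δ (6 > 4) — not an equilibrium.
(β, δ): P1 prefers α (6 > 3) — not an equilibrium.

none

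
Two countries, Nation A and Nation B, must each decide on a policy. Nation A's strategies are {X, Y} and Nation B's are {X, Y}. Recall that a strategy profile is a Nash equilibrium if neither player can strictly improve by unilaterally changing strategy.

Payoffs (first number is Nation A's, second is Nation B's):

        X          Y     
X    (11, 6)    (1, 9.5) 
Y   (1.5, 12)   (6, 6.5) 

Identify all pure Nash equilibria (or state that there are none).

(X, X): Nation B prefers Y (9.5 > 6) — not an equilibrium.
(X, Y): Nation A prefers Y (6 > 1) — not an equilibrium.
(Y, X): Nation A prefers X (11 > 1.5) — not an equilibrium.
(Y, Y): Nation B prefers X (12 > 6.5) — not an equilibrium.

none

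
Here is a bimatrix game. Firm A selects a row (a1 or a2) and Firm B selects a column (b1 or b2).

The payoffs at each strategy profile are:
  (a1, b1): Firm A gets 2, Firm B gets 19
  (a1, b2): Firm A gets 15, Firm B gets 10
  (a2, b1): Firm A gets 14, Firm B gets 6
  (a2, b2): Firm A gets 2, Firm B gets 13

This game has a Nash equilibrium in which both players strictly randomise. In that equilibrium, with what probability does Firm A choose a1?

7/16

Let r be the probability that Firm A plays a1. In a completely mixed equilibrium, Firm B must be indifferent between b1 and b2.
Firm B's expected payoff from b1 is 19r + 6(1−r); from b2 it is 10r + 13(1−r).
Setting these equal: 13r + 6 = −3r + 13, so r = 7/16.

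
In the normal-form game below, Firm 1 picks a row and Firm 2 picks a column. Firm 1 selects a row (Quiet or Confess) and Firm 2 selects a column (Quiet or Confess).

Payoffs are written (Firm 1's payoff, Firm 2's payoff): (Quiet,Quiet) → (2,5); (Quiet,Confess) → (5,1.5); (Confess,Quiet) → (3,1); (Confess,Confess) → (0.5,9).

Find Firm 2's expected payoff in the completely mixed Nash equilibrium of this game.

First find p, the probability Firm 1 plays Quiet, from Firm 2's indifference between Quiet and Confess: 5p + (1−p) = 1.5p + 9(1−p), giving p = 16/23.
Since Firm 2 is indifferent in equilibrium, Firm 2's expected payoff equals the payoff from either column against (16/23, 7/23). Using Quiet: 5(16/23) + (7/23) = 87/23.

87/23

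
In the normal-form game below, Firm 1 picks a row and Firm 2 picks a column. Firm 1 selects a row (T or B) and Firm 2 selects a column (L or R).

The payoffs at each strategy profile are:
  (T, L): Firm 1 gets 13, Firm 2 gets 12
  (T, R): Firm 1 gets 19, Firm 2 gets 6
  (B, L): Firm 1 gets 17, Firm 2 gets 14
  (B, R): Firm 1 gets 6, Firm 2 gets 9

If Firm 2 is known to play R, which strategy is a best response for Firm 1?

T

Against R, Firm 1 earns 19 from T and 6 from B.
So T is the best response.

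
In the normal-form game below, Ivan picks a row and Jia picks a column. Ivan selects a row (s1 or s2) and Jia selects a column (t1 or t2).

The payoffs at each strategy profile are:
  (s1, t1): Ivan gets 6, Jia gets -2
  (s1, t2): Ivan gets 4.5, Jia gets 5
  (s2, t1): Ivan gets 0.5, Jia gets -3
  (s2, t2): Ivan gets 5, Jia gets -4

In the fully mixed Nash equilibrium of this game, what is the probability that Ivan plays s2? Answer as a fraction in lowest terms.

Let p be the probability that Ivan plays s1. In a completely mixed equilibrium, Jia must be indifferent between t1 and t2.
Jia's expected payoff from t1 is −2p − 3(1−p); from t2 it is 5p − 4(1−p).
Setting these equal: p − 3 = 9p − 4, so p = 1/8.
Therefore Ivan plays s2 with probability 1 − 1/8 = 7/8.

7/8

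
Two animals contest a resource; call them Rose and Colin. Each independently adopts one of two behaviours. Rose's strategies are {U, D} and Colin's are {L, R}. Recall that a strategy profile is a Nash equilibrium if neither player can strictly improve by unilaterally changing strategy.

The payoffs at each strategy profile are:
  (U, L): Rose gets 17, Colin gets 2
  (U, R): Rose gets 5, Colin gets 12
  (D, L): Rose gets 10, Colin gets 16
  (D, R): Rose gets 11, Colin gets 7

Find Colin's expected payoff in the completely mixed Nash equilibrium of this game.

First find p, the probability Rose plays U, from Colin's indifference between L and R: 2p + 16(1−p) = 12p + 7(1−p), giving p = 9/19.
Since Colin is indifferent in equilibrium, Colin's expected payoff equals the payoff from either column against (9/19, 10/19). Using L: 2(9/19) + 16(10/19) = 178/19.

178/19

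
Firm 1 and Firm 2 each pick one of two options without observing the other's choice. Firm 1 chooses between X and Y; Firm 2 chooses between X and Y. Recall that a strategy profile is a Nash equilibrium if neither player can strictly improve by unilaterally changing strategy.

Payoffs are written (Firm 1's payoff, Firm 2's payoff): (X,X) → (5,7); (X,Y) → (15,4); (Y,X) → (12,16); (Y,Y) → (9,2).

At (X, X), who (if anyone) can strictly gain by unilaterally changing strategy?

Firm 1

Firm 1 at (X, X) earns 5; deviating to Y yields 12 — a strict improvement.
Firm 2 earns 7; deviating to Y yields 4 — not better.
Only Firm 1 has a strictly profitable deviation.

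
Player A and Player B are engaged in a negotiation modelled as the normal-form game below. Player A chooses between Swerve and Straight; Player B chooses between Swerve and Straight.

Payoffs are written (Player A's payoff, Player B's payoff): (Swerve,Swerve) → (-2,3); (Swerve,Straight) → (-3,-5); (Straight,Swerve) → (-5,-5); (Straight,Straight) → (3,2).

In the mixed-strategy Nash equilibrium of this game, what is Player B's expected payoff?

-19/15

First find p, the probability Player A plays Swerve, from Player B's indifference between Swerve and Straight: 3p − 5(1−p) = −5p + 2(1−p), giving p = 7/15.
Since Player B is indifferent in equilibrium, Player B's expected payoff equals the payoff from either column against (7/15, 8/15). Using Swerve: 3(7/15) − 5(8/15) = -19/15.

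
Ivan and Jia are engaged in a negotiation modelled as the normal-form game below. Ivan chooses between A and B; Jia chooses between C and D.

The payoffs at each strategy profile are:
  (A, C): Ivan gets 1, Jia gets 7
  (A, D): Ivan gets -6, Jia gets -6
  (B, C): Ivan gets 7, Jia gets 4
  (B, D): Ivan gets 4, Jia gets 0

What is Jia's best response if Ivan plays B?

C

Against B, Jia earns 4 from C and 0 from D.
So C is the best response.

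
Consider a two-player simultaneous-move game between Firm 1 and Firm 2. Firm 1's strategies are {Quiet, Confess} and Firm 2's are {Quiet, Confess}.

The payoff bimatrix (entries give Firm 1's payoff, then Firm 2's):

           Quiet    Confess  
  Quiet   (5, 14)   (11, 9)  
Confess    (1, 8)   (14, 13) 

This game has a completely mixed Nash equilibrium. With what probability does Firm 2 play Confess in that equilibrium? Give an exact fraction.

4/7

Let q be the probability that Firm 2 plays Quiet. In a completely mixed equilibrium, Firm 1 must be indifferent between Quiet and Confess.
Firm 1's expected payoff from Quiet is 5q + 11(1−q); from Confess it is q + 14(1−q).
Setting these equal: −6q + 11 = −13q + 14, so q = 3/7.
Therefore Firm 2 plays Confess with probability 1 − 3/7 = 4/7.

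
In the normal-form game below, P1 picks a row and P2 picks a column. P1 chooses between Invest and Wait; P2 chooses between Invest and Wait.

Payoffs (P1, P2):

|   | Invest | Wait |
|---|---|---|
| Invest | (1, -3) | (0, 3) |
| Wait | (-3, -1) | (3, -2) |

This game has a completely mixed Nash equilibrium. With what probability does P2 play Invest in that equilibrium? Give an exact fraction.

Let c be the probability that P2 plays Invest. In a completely mixed equilibrium, P1 must be indifferent between Invest and Wait.
P1's expected payoff from Invest is c; from Wait it is −3c + 3(1−c).
Setting these equal: c = −6c + 3, so c = 3/7.

3/7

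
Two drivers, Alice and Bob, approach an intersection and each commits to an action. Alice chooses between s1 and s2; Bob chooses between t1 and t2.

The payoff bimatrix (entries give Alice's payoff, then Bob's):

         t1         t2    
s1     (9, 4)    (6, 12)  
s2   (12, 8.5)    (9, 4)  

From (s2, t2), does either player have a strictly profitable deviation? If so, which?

Bob

Alice at (s2, t2) earns 9; deviating to s1 yields 6 — not better.
Bob earns 4; deviating to t1 yields 8.5 — a strict improvement.
Only Bob has a strictly profitable deviation.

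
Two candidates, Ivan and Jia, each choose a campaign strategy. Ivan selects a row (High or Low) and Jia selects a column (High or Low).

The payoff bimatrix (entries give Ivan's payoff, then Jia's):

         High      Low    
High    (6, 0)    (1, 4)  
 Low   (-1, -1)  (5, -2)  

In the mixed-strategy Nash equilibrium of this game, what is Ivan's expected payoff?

31/11

First find y, the probability Jia plays High, from Ivan's indifference between High and Low: 6y + (1−y) = −y + 5(1−y), giving y = 4/11.
Since Ivan is indifferent in equilibrium, Ivan's expected payoff equals the payoff from either row against (4/11, 7/11). Using High: 6(4/11) + (7/11) = 31/11.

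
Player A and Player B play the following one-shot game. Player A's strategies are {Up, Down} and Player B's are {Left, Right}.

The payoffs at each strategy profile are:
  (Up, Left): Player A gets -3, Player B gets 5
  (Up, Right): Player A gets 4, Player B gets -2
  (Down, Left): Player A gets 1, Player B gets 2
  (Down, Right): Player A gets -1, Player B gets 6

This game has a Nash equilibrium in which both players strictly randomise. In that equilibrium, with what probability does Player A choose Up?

Let p be the probability that Player A plays Up. In a completely mixed equilibrium, Player B must be indifferent between Left and Right.
Player B's expected payoff from Left is 5p + 2(1−p); from Right it is −2p + 6(1−p).
Setting these equal: 3p + 2 = −8p + 6, so p = 4/11.

4/11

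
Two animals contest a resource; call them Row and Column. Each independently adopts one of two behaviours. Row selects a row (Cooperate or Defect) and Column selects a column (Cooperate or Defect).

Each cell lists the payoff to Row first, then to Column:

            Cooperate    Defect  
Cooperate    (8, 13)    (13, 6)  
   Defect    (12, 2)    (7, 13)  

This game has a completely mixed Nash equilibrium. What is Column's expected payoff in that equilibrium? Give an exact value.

First find x, the probability Row plays Cooperate, from Column's indifference between Cooperate and Defect: 13x + 2(1−x) = 6x + 13(1−x), giving x = 11/18.
Since Column is indifferent in equilibrium, Column's expected payoff equals the payoff from either column against (11/18, 7/18). Using Cooperate: 13(11/18) + 2(7/18) = 157/18.

157/18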